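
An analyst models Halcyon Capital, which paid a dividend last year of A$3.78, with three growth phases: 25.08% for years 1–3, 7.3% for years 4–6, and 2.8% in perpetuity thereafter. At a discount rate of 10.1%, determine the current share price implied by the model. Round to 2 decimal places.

A$102.75

Three-stage DDM. Project D₁…D_6; terminal Gordon value at t=6 with g = 0.028; discount at r = 0.101.
D_1 = 4.7280
D_2 = 5.9138
D_3 = 7.3970
D_4 = 7.9370
D_5 = 8.5164
D_6 = 9.1381
TV_6 = 9.3939/(0.101−0.028) = 128.6841
P₀ = Σ Dₜ/(1+r)ᵗ + TV_6/(1+r)^6 = 102.7547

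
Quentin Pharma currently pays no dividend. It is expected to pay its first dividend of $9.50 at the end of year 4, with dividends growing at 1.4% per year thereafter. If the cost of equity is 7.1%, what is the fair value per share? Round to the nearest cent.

Deferred-dividend DDM. At t=3 the remaining stream is a growing perpetuity with first payment D_4 = 9.50.
V_3 = D_4/(r−g) = 9.50/(0.071−0.014) = 166.6667
P₀ = V_3/(1+r)^3 = 166.6667/(1+0.071)^3 = 135.6689

$135.67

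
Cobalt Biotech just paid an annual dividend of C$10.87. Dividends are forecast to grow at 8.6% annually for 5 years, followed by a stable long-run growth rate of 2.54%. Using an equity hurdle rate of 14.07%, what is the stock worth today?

C$122.62

Two-stage DDM. Project D₁…D_5 at 0.086, terminal growth 0.0254, discount at r = 0.1407.
D_1 = 11.8048
D_2 = 12.8200
D_3 = 13.9226
D_4 = 15.1199
D_5 = 16.4202
Terminal value at t=5: TV = D_6/(r−g) = 16.8373/(0.1407−0.0254) = 146.0302
P₀ = 11.8048/(1+0.1407)^1 + 12.8200/(1+0.1407)^2 + 13.9226/(1+0.1407)^3 + 15.1199/(1+0.1407)^4 + 16.4202/(1+0.1407)^5 + 146.0302/(1+0.1407)^5 = 122.6246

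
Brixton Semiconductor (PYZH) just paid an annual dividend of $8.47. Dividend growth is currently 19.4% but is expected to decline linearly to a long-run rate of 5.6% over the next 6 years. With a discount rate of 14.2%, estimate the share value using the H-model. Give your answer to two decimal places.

$144.78

H-model: P₀ = D₀[(1+g_L) + H(g_S−g_L)]/(r−g_L), with H = 6/2 = 3.
P₀ = 8.47 × [(1+0.056) + 3×(0.194−0.056)] / (0.142−0.056)
   = 8.47 × 1.4700 / 0.086 = 144.7779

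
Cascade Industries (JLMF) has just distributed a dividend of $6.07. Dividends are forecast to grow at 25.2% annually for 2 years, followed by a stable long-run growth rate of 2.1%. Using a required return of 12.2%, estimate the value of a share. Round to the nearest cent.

Two-stage DDM. Project D₁…D_2 at 0.252, terminal growth 0.021, discount at r = 0.122.
D_1 = 7.5996
D_2 = 9.5147
Terminal value at t=2: TV = D_3/(r−g) = 9.7146/(0.122−0.021) = 96.1838
P₀ = 7.5996/(1+0.122)^1 + 9.5147/(1+0.122)^2 + 96.1838/(1+0.122)^2 = 90.7354

$90.74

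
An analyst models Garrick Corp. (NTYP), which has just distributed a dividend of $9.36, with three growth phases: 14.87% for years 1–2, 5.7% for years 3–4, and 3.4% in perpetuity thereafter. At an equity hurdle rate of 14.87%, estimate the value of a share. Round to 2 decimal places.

Three-stage DDM. Project D₁…D_4; terminal Gordon value at t=4 with g = 0.034; discount at r = 0.1487.
D_1 = 10.7518
D_2 = 12.3506
D_3 = 13.0546
D_4 = 13.7987
TV_4 = 14.2679/(0.1487−0.034) = 124.3931
P₀ = Σ Dₜ/(1+r)ᵗ + TV_4/(1+r)^4 = 106.7027

$106.70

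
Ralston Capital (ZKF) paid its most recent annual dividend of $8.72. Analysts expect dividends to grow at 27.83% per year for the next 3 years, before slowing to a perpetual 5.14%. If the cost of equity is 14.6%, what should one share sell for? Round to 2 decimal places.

$167.18

Two-stage DDM. Project D₁…D_3 at 0.2783, terminal growth 0.0514, discount at r = 0.146.
D_1 = 11.1468
D_2 = 14.2489
D_3 = 18.2144
Terminal value at t=3: TV = D_4/(r−g) = 19.1506/(0.146−0.0514) = 202.4378
P₀ = 11.1468/(1+0.146)^1 + 14.2489/(1+0.146)^2 + 18.2144/(1+0.146)^3 + 202.4378/(1+0.146)^3 = 167.1832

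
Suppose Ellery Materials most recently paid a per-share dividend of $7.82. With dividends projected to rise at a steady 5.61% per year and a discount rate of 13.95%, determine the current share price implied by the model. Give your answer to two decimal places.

$99.03

Gordon growth model: P₀ = D₁/(r − g). D₁ = 7.82 × (1 + 0.0561) = 8.2587.
P₀ = 8.2587 / (0.1395 − 0.0561) = 8.2587 / 0.0834 = 99.0252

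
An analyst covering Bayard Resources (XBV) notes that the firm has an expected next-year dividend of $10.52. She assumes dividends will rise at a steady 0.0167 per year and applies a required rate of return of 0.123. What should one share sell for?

Gordon growth model: P₀ = D₁/(r − g), with D₁ = 10.52 given directly.
P₀ = 10.5200 / (0.123 − 0.0167) = 10.5200 / 0.1063 = 98.9652

$98.97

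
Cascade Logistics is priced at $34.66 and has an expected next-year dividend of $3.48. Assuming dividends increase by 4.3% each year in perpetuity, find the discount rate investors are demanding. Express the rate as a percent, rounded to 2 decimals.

14.34%

Rearranging the constant-growth DDM: r = D₁/P₀ + g.
r = 3.4800 / 34.66 + 0.043 = 0.10040 + 0.043 = 0.14340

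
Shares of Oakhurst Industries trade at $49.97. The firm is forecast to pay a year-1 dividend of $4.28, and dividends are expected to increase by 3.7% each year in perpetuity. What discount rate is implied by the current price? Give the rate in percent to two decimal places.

12.27%

Rearranging the constant-growth DDM: r = D₁/P₀ + g.
r = 4.2800 / 49.97 + 0.037 = 0.08565 + 0.037 = 0.12265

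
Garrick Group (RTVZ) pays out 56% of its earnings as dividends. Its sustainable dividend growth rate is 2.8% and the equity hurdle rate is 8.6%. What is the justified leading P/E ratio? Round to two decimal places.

Justified leading P/E = b/(r−g) = 0.56/(0.086−0.028) = 9.6552

9.66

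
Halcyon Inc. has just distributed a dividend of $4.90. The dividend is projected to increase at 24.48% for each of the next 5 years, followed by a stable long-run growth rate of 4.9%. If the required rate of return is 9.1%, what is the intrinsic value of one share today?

Two-stage DDM. Project D₁…D_5 at 0.2448, terminal growth 0.049, discount at r = 0.091.
D_1 = 6.0995
D_2 = 7.5927
D_3 = 9.4514
D_4 = 11.7651
D_5 = 14.6452
Terminal value at t=5: TV = D_6/(r−g) = 15.3628/(0.091−0.049) = 365.7802
P₀ = 6.0995/(1+0.091)^1 + 7.5927/(1+0.091)^2 + 9.4514/(1+0.091)^3 + 11.7651/(1+0.091)^4 + 14.6452/(1+0.091)^5 + 365.7802/(1+0.091)^5 = 273.6713

$273.67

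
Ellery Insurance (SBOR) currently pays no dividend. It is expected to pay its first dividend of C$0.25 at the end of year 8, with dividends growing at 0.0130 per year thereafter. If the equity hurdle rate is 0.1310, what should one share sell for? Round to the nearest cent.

Deferred-dividend DDM. At t=7 the remaining stream is a growing perpetuity with first payment D_8 = 0.25.
V_7 = D_8/(r−g) = 0.25/(0.131−0.013) = 2.1186
P₀ = V_7/(1+r)^7 = 2.1186/(1+0.131)^7 = 0.8950

C$0.89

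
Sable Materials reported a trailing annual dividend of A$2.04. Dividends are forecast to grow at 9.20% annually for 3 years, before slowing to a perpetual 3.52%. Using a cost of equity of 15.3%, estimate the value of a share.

A$20.72

Two-stage DDM. Project D₁…D_3 at 0.092, terminal growth 0.0352, discount at r = 0.153.
D_1 = 2.2277
D_2 = 2.4326
D_3 = 2.6564
Terminal value at t=3: TV = D_4/(r−g) = 2.7499/(0.153−0.0352) = 23.3441
P₀ = 2.2277/(1+0.153)^1 + 2.4326/(1+0.153)^2 + 2.6564/(1+0.153)^3 + 23.3441/(1+0.153)^3 = 20.7246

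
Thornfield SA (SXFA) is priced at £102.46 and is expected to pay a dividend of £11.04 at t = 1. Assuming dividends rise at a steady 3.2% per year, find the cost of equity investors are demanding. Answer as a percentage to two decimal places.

13.97%

Rearranging the constant-growth DDM: r = D₁/P₀ + g.
r = 11.0400 / 102.46 + 0.032 = 0.10775 + 0.032 = 0.13975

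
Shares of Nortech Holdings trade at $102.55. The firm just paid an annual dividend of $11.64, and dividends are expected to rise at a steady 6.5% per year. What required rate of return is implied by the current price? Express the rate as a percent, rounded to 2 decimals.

18.59%

Rearranging the constant-growth DDM: r = D₁/P₀ + g.
D₁ = 11.64 × (1 + 0.065) = 12.3966.
r = 12.3966 / 102.55 + 0.065 = 0.12088 + 0.065 = 0.18588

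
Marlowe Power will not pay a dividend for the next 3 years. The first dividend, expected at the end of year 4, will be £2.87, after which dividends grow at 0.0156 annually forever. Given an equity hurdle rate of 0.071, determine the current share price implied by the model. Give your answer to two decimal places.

Deferred-dividend DDM. At t=3 the remaining stream is a growing perpetuity with first payment D_4 = 2.87.
V_3 = D_4/(r−g) = 2.87/(0.071−0.0156) = 51.8051
P₀ = V_3/(1+r)^3 = 51.8051/(1+0.071)^3 = 42.1700

£42.17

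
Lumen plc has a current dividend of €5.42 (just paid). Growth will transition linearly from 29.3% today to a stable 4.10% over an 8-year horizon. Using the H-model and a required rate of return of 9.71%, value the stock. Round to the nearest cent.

€197.96

H-model: P₀ = D₀[(1+g_L) + H(g_S−g_L)]/(r−g_L), with H = 8/2 = 4.
P₀ = 5.42 × [(1+0.041) + 4×(0.293−0.041)] / (0.0971−0.041)
   = 5.42 × 2.0490 / 0.0561 = 197.9604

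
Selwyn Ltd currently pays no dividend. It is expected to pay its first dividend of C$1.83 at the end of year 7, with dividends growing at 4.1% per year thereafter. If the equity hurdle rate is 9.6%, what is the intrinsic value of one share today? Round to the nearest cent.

C$19.20

Deferred-dividend DDM. At t=6 the remaining stream is a growing perpetuity with first payment D_7 = 1.83.
V_6 = D_7/(r−g) = 1.83/(0.096−0.041) = 33.2727
P₀ = V_6/(1+r)^6 = 33.2727/(1+0.096)^6 = 19.1966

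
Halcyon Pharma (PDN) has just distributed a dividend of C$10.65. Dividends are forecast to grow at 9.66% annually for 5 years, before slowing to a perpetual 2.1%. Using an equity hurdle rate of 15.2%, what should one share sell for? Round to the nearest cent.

C$110.92

Two-stage DDM. Project D₁…D_5 at 0.0966, terminal growth 0.021, discount at r = 0.152.
D_1 = 11.6788
D_2 = 12.8070
D_3 = 14.0441
D_4 = 15.4008
D_5 = 16.8885
Terminal value at t=5: TV = D_6/(r−g) = 17.2431/(0.152−0.021) = 131.6271
P₀ = 11.6788/(1+0.152)^1 + 12.8070/(1+0.152)^2 + 14.0441/(1+0.152)^3 + 15.4008/(1+0.152)^4 + 16.8885/(1+0.152)^5 + 131.6271/(1+0.152)^5 = 110.9186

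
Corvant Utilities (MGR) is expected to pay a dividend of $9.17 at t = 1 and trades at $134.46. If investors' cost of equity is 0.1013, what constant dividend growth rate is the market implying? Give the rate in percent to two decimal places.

3.31%

From P₀ = D₁/(r − g), the implied growth is g = r − D₁/P₀.
g = 0.1013 − 9.17/134.46 = 0.1013 − 0.06820 = 0.03310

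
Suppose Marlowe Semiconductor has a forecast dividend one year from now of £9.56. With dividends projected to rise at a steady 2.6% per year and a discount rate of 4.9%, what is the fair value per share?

£415.65

Gordon growth model: P₀ = D₁/(r − g), with D₁ = 9.56 given directly.
P₀ = 9.5600 / (0.049 − 0.026) = 9.5600 / 0.023 = 415.6522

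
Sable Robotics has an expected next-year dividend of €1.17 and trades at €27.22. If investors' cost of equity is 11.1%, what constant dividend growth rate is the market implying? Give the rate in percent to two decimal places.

From P₀ = D₁/(r − g), the implied growth is g = r − D₁/P₀.
g = 0.111 − 1.17/27.22 = 0.111 − 0.04298 = 0.06802

6.80%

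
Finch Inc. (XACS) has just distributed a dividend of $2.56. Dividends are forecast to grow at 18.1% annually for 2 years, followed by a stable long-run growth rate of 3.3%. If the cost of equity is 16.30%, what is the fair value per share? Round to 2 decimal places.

Two-stage DDM. Project D₁…D_2 at 0.181, terminal growth 0.033, discount at r = 0.163.
D_1 = 3.0234
D_2 = 3.5706
Terminal value at t=2: TV = D_3/(r−g) = 3.6884/(0.163−0.033) = 28.3724
P₀ = 3.0234/(1+0.163)^1 + 3.5706/(1+0.163)^2 + 28.3724/(1+0.163)^2 = 26.2162

$26.22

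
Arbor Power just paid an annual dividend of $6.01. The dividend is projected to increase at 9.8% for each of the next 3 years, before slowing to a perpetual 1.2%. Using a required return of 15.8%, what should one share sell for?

$51.74

Two-stage DDM. Project D₁…D_3 at 0.098, terminal growth 0.012, discount at r = 0.158.
D_1 = 6.5990
D_2 = 7.2457
D_3 = 7.9558
Terminal value at t=3: TV = D_4/(r−g) = 8.0512/(0.158−0.012) = 55.1454
P₀ = 6.5990/(1+0.158)^1 + 7.2457/(1+0.158)^2 + 7.9558/(1+0.158)^3 + 55.1454/(1+0.158)^3 = 51.7380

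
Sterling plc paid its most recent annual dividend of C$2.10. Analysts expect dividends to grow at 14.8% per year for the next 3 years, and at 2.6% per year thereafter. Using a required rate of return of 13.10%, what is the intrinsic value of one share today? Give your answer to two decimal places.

C$27.95

Two-stage DDM. Project D₁…D_3 at 0.148, terminal growth 0.026, discount at r = 0.131.
D_1 = 2.4108
D_2 = 2.7676
D_3 = 3.1772
Terminal value at t=3: TV = D_4/(r−g) = 3.2598/(0.131−0.026) = 31.0458
P₀ = 2.4108/(1+0.131)^1 + 2.7676/(1+0.131)^2 + 3.1772/(1+0.131)^3 + 31.0458/(1+0.131)^3 = 27.9506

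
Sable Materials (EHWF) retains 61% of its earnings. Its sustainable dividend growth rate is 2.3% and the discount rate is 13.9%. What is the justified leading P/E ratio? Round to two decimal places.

Payout ratio b = 1 − 0.61 = 0.39.
Justified leading P/E = b/(r−g) = 0.39/(0.139−0.023) = 3.3621

3.36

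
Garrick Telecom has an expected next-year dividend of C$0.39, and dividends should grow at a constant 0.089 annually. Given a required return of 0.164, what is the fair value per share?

Gordon growth model: P₀ = D₁/(r − g), with D₁ = 0.39 given directly.
P₀ = 0.3900 / (0.164 − 0.089) = 0.3900 / 0.075 = 5.2000

C$5.20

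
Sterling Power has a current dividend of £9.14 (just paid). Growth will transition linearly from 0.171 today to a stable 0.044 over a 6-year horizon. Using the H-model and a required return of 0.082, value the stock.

H-model: P₀ = D₀[(1+g_L) + H(g_S−g_L)]/(r−g_L), with H = 6/2 = 3.
P₀ = 9.14 × [(1+0.044) + 3×(0.171−0.044)] / (0.082−0.044)
   = 9.14 × 1.4250 / 0.038 = 342.7500

£342.75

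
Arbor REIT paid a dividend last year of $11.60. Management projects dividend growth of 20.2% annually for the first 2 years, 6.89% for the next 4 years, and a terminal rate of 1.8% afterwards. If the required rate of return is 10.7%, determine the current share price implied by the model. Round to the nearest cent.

Three-stage DDM. Project D₁…D_6; terminal Gordon value at t=6 with g = 0.018; discount at r = 0.107.
D_1 = 13.9432
D_2 = 16.7597
D_3 = 17.9145
D_4 = 19.1488
D_5 = 20.4681
D_6 = 21.8784
TV_6 = 22.2722/(0.107−0.018) = 250.2494
P₀ = Σ Dₜ/(1+r)ᵗ + TV_6/(1+r)^6 = 212.4135

$212.41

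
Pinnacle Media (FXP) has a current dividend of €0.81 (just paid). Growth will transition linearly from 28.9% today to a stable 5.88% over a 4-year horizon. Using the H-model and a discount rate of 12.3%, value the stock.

H-model: P₀ = D₀[(1+g_L) + H(g_S−g_L)]/(r−g_L), with H = 4/2 = 2.
P₀ = 0.81 × [(1+0.0588) + 2×(0.289−0.0588)] / (0.123−0.0588)
   = 0.81 × 1.5192 / 0.0642 = 19.1675

€19.17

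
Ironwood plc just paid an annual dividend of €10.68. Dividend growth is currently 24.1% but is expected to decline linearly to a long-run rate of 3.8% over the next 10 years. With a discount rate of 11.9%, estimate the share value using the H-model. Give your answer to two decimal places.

€270.69

H-model: P₀ = D₀[(1+g_L) + H(g_S−g_L)]/(r−g_L), with H = 10/2 = 5.
P₀ = 10.68 × [(1+0.038) + 5×(0.241−0.038)] / (0.119−0.038)
   = 10.68 × 2.0530 / 0.081 = 270.6919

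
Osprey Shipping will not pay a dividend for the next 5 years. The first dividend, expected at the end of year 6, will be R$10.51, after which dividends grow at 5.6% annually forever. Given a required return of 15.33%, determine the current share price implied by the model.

Deferred-dividend DDM. At t=5 the remaining stream is a growing perpetuity with first payment D_6 = 10.51.
V_5 = D_6/(r−g) = 10.51/(0.1533−0.056) = 108.0164
P₀ = V_5/(1+r)^5 = 108.0164/(1+0.1533)^5 = 52.9393

R$52.94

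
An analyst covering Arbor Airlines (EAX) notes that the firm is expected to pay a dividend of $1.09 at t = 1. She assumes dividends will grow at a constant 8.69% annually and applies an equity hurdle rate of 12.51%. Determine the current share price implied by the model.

$28.53

Gordon growth model: P₀ = D₁/(r − g), with D₁ = 1.09 given directly.
P₀ = 1.0900 / (0.1251 − 0.0869) = 1.0900 / 0.0382 = 28.5340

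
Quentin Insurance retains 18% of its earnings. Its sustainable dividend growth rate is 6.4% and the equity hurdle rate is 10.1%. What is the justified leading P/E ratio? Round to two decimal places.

22.16

Payout ratio b = 1 − 0.18 = 0.82.
Justified leading P/E = b/(r−g) = 0.82/(0.101−0.064) = 22.1622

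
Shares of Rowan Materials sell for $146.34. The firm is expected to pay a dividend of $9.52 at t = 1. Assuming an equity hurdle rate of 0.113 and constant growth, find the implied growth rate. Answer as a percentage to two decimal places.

From P₀ = D₁/(r − g), the implied growth is g = r − D₁/P₀.
g = 0.113 − 9.52/146.34 = 0.113 − 0.06505 = 0.04795

4.79%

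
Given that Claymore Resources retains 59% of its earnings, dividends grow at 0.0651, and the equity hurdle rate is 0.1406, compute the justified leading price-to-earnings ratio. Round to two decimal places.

5.43

Payout ratio b = 1 − 0.59 = 0.41.
Justified leading P/E = b/(r−g) = 0.41/(0.1406−0.0651) = 5.4305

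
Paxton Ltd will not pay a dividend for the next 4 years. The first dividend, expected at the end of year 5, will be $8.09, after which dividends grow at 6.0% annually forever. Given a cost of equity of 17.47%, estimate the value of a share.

Deferred-dividend DDM. At t=4 the remaining stream is a growing perpetuity with first payment D_5 = 8.09.
V_4 = D_5/(r−g) = 8.09/(0.1747−0.06) = 70.5318
P₀ = V_4/(1+r)^4 = 70.5318/(1+0.1747)^4 = 37.0405

$37.04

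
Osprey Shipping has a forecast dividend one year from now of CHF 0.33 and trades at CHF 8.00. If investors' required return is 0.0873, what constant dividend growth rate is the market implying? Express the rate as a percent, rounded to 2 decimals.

From P₀ = D₁/(r − g), the implied growth is g = r − D₁/P₀.
g = 0.0873 − 0.33/8.00 = 0.0873 − 0.04125 = 0.04605

4.61%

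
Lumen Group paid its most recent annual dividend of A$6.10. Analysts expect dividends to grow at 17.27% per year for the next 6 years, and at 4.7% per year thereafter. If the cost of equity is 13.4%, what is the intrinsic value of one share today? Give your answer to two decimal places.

A$131.01

Two-stage DDM. Project D₁…D_6 at 0.1727, terminal growth 0.047, discount at r = 0.134.
D_1 = 7.1535
D_2 = 8.3889
D_3 = 9.8376
D_4 = 11.5366
D_5 = 13.5290
D_6 = 15.8654
Terminal value at t=6: TV = D_7/(r−g) = 16.6111/(0.134−0.047) = 190.9320
P₀ = 7.1535/(1+0.134)^1 + 8.3889/(1+0.134)^2 + 9.8376/(1+0.134)^3 + 11.5366/(1+0.134)^4 + 13.5290/(1+0.134)^5 + 15.8654/(1+0.134)^6 + 190.9320/(1+0.134)^6 = 131.0133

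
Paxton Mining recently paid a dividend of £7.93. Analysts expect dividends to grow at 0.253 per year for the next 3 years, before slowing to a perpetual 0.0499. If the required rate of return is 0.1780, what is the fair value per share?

£105.16

Two-stage DDM. Project D₁…D_3 at 0.253, terminal growth 0.0499, discount at r = 0.178.
D_1 = 9.9363
D_2 = 12.4502
D_3 = 15.6001
Terminal value at t=3: TV = D_4/(r−g) = 16.3785/(0.178−0.0499) = 127.8572
P₀ = 9.9363/(1+0.178)^1 + 12.4502/(1+0.178)^2 + 15.6001/(1+0.178)^3 + 127.8572/(1+0.178)^3 = 105.1648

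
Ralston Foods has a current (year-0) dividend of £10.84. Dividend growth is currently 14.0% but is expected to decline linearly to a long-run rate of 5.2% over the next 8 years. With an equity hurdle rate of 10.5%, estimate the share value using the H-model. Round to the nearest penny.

£287.16

H-model: P₀ = D₀[(1+g_L) + H(g_S−g_L)]/(r−g_L), with H = 8/2 = 4.
P₀ = 10.84 × [(1+0.052) + 4×(0.14−0.052)] / (0.105−0.052)
   = 10.84 × 1.4040 / 0.053 = 287.1577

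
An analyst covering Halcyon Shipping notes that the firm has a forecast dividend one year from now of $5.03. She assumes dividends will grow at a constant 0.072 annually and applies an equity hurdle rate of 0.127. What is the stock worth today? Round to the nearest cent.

Gordon growth model: P₀ = D₁/(r − g), with D₁ = 5.03 given directly.
P₀ = 5.0300 / (0.127 − 0.072) = 5.0300 / 0.055 = 91.4545

$91.45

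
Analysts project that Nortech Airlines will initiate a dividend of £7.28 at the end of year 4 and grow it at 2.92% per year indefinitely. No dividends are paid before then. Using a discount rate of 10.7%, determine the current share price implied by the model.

Deferred-dividend DDM. At t=3 the remaining stream is a growing perpetuity with first payment D_4 = 7.28.
V_3 = D_4/(r−g) = 7.28/(0.107−0.0292) = 93.5733
P₀ = V_3/(1+r)^3 = 93.5733/(1+0.107)^3 = 68.9777

£68.98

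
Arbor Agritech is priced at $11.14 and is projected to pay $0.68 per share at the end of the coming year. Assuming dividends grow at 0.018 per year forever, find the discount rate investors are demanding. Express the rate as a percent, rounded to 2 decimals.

7.90%

Rearranging the constant-growth DDM: r = D₁/P₀ + g.
r = 0.6800 / 11.14 + 0.018 = 0.06104 + 0.018 = 0.07904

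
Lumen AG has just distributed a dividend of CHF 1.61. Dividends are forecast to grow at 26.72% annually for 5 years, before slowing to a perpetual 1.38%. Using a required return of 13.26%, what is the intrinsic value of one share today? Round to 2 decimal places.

CHF 35.51

Two-stage DDM. Project D₁…D_5 at 0.2672, terminal growth 0.0138, discount at r = 0.1326.
D_1 = 2.0402
D_2 = 2.5853
D_3 = 3.2761
D_4 = 4.1515
D_5 = 5.2608
Terminal value at t=5: TV = D_6/(r−g) = 5.3334/(0.1326−0.0138) = 44.8939
P₀ = 2.0402/(1+0.1326)^1 + 2.5853/(1+0.1326)^2 + 3.2761/(1+0.1326)^3 + 4.1515/(1+0.1326)^4 + 5.2608/(1+0.1326)^5 + 44.8939/(1+0.1326)^5 = 35.5055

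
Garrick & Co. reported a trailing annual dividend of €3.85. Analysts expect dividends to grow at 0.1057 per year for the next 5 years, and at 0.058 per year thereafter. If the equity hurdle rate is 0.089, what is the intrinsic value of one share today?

Two-stage DDM. Project D₁…D_5 at 0.1057, terminal growth 0.058, discount at r = 0.089.
D_1 = 4.2569
D_2 = 4.7069
D_3 = 5.2044
D_4 = 5.7545
D_5 = 6.3628
Terminal value at t=5: TV = D_6/(r−g) = 6.7318/(0.089−0.058) = 217.1557
P₀ = 4.2569/(1+0.089)^1 + 4.7069/(1+0.089)^2 + 5.2044/(1+0.089)^3 + 5.7545/(1+0.089)^4 + 6.3628/(1+0.089)^5 + 217.1557/(1+0.089)^5 = 161.9394

€161.94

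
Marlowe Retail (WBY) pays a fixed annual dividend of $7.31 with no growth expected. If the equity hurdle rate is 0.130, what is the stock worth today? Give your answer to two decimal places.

$56.23

Zero-growth DDM (perpetuity): P₀ = D/r = 7.31 / 0.13 = 56.2308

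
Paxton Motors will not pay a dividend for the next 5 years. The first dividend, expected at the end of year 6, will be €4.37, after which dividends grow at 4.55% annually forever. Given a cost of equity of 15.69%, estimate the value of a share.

€18.93

Deferred-dividend DDM. At t=5 the remaining stream is a growing perpetuity with first payment D_6 = 4.37.
V_5 = D_6/(r−g) = 4.37/(0.1569−0.0455) = 39.2280
P₀ = V_5/(1+r)^5 = 39.2280/(1+0.1569)^5 = 18.9285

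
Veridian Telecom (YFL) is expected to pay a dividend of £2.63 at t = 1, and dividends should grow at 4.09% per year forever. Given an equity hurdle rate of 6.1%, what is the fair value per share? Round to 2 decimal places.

£130.85

Gordon growth model: P₀ = D₁/(r − g), with D₁ = 2.63 given directly.
P₀ = 2.6300 / (0.061 − 0.0409) = 2.6300 / 0.0201 = 130.8458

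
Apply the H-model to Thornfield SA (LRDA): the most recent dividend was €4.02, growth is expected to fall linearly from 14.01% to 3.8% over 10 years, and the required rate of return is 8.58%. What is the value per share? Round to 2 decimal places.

€130.23

H-model: P₀ = D₀[(1+g_L) + H(g_S−g_L)]/(r−g_L), with H = 10/2 = 5.
P₀ = 4.02 × [(1+0.038) + 5×(0.1401−0.038)] / (0.0858−0.038)
   = 4.02 × 1.5485 / 0.0478 = 130.2295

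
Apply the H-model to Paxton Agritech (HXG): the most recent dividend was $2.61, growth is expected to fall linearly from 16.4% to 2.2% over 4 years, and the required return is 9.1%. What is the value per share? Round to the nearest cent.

H-model: P₀ = D₀[(1+g_L) + H(g_S−g_L)]/(r−g_L), with H = 4/2 = 2.
P₀ = 2.61 × [(1+0.022) + 2×(0.164−0.022)] / (0.091−0.022)
   = 2.61 × 1.3060 / 0.069 = 49.4009

$49.40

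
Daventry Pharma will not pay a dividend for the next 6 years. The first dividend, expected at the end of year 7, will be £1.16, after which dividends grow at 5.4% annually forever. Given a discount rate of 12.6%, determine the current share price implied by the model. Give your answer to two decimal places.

Deferred-dividend DDM. At t=6 the remaining stream is a growing perpetuity with first payment D_7 = 1.16.
V_6 = D_7/(r−g) = 1.16/(0.126−0.054) = 16.1111
P₀ = V_6/(1+r)^6 = 16.1111/(1+0.126)^6 = 7.9049

£7.90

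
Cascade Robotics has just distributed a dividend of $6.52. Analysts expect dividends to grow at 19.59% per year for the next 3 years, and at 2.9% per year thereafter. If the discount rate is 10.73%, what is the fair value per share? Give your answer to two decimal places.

$130.80

Two-stage DDM. Project D₁…D_3 at 0.1959, terminal growth 0.029, discount at r = 0.1073.
D_1 = 7.7973
D_2 = 9.3248
D_3 = 11.1515
Terminal value at t=3: TV = D_4/(r−g) = 11.4749/(0.1073−0.029) = 146.5500
P₀ = 7.7973/(1+0.1073)^1 + 9.3248/(1+0.1073)^2 + 11.1515/(1+0.1073)^3 + 146.5500/(1+0.1073)^3 = 130.8023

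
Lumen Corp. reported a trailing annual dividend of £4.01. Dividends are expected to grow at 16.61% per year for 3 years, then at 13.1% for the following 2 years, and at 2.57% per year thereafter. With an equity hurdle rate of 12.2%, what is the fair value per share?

Three-stage DDM. Project D₁…D_5; terminal Gordon value at t=5 with g = 0.0257; discount at r = 0.122.
D_1 = 4.6761
D_2 = 5.4528
D_3 = 6.3585
D_4 = 7.1914
D_5 = 8.1335
TV_5 = 8.3425/(0.122−0.0257) = 86.6305
P₀ = Σ Dₜ/(1+r)ᵗ + TV_5/(1+r)^5 = 70.8326

£70.83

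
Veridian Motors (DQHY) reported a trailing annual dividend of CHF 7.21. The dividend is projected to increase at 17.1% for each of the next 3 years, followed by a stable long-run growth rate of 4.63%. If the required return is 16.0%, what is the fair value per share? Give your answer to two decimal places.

Two-stage DDM. Project D₁…D_3 at 0.171, terminal growth 0.0463, discount at r = 0.16.
D_1 = 8.4429
D_2 = 9.8866
D_3 = 11.5773
Terminal value at t=3: TV = D_4/(r−g) = 12.1133/(0.16−0.0463) = 106.5373
P₀ = 8.4429/(1+0.16)^1 + 9.8866/(1+0.16)^2 + 11.5773/(1+0.16)^3 + 106.5373/(1+0.16)^3 = 90.2968

CHF 90.30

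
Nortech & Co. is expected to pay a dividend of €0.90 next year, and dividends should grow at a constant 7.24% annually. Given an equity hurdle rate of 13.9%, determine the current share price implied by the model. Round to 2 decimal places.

Gordon growth model: P₀ = D₁/(r − g), with D₁ = 0.90 given directly.
P₀ = 0.9000 / (0.139 − 0.0724) = 0.9000 / 0.0666 = 13.5135

€13.51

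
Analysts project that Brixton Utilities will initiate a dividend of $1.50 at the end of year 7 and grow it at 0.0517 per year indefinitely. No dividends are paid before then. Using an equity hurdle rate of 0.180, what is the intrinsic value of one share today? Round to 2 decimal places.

$4.33

Deferred-dividend DDM. At t=6 the remaining stream is a growing perpetuity with first payment D_7 = 1.50.
V_6 = D_7/(r−g) = 1.50/(0.18−0.0517) = 11.6913
P₀ = V_6/(1+r)^6 = 11.6913/(1+0.18)^6 = 4.3308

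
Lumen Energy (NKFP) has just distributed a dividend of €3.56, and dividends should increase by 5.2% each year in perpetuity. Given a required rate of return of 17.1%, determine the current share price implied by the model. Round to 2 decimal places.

Gordon growth model: P₀ = D₁/(r − g). D₁ = 3.56 × (1 + 0.052) = 3.7451.
P₀ = 3.7451 / (0.171 − 0.052) = 3.7451 / 0.119 = 31.4716

€31.47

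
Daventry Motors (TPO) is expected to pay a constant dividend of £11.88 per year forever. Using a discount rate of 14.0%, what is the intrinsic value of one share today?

£84.86

Zero-growth DDM (perpetuity): P₀ = D/r = 11.88 / 0.14 = 84.8571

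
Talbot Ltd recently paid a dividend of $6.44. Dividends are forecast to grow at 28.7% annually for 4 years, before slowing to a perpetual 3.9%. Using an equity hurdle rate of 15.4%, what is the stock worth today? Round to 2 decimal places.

$124.10

Two-stage DDM. Project D₁…D_4 at 0.287, terminal growth 0.039, discount at r = 0.154.
D_1 = 8.2883
D_2 = 10.6670
D_3 = 13.7285
D_4 = 17.6685
Terminal value at t=4: TV = D_5/(r−g) = 18.3576/(0.154−0.039) = 159.6312
P₀ = 8.2883/(1+0.154)^1 + 10.6670/(1+0.154)^2 + 13.7285/(1+0.154)^3 + 17.6685/(1+0.154)^4 + 159.6312/(1+0.154)^4 = 124.0988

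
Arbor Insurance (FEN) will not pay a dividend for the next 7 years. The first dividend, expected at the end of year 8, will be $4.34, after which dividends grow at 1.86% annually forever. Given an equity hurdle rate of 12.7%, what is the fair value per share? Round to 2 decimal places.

$17.34

Deferred-dividend DDM. At t=7 the remaining stream is a growing perpetuity with first payment D_8 = 4.34.
V_7 = D_8/(r−g) = 4.34/(0.127−0.0186) = 40.0369
P₀ = V_7/(1+r)^7 = 40.0369/(1+0.127)^7 = 17.3378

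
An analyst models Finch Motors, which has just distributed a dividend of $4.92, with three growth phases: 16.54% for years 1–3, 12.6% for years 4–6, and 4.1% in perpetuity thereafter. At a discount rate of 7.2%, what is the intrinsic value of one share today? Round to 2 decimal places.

$284.42

Three-stage DDM. Project D₁…D_6; terminal Gordon value at t=6 with g = 0.041; discount at r = 0.072.
D_1 = 5.7338
D_2 = 6.6821
D_3 = 7.7874
D_4 = 8.7686
D_5 = 9.8734
D_6 = 11.1175
TV_6 = 11.5733/(0.072−0.041) = 373.3313
P₀ = Σ Dₜ/(1+r)ᵗ + TV_6/(1+r)^6 = 284.4186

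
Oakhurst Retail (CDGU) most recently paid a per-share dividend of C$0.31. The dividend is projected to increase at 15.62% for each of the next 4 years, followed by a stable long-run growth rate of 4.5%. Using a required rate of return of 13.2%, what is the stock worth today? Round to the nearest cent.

C$5.36

Two-stage DDM. Project D₁…D_4 at 0.1562, terminal growth 0.045, discount at r = 0.132.
D_1 = 0.3584
D_2 = 0.4144
D_3 = 0.4791
D_4 = 0.5540
Terminal value at t=4: TV = D_5/(r−g) = 0.5789/(0.132−0.045) = 6.6541
P₀ = 0.3584/(1+0.132)^1 + 0.4144/(1+0.132)^2 + 0.4791/(1+0.132)^3 + 0.5540/(1+0.132)^4 + 6.6541/(1+0.132)^4 = 5.3600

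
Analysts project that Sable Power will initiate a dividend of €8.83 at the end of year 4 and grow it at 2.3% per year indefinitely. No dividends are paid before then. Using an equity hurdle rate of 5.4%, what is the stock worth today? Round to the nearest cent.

€243.26

Deferred-dividend DDM. At t=3 the remaining stream is a growing perpetuity with first payment D_4 = 8.83.
V_3 = D_4/(r−g) = 8.83/(0.054−0.023) = 284.8387
P₀ = V_3/(1+r)^3 = 284.8387/(1+0.054)^3 = 243.2636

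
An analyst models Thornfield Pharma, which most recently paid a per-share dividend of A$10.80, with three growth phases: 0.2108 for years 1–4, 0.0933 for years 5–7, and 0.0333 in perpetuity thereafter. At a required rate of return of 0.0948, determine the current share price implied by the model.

Three-stage DDM. Project D₁…D_7; terminal Gordon value at t=7 with g = 0.0333; discount at r = 0.0948.
D_1 = 13.0766
D_2 = 15.8332
D_3 = 19.1708
D_4 = 23.2120
D_5 = 25.3777
D_6 = 27.7455
D_7 = 30.3341
TV_7 = 31.3442/(0.0948−0.0333) = 509.6626
P₀ = Σ Dₜ/(1+r)ᵗ + TV_7/(1+r)^7 = 374.6191

A$374.62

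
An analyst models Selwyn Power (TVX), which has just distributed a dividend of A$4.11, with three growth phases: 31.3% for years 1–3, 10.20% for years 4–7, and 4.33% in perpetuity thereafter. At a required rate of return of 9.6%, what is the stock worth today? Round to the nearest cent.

Three-stage DDM. Project D₁…D_7; terminal Gordon value at t=7 with g = 0.0433; discount at r = 0.096.
D_1 = 5.3964
D_2 = 7.0855
D_3 = 9.3033
D_4 = 10.2522
D_5 = 11.2979
D_6 = 12.4503
D_7 = 13.7203
TV_7 = 14.3143/(0.096−0.0433) = 271.6195
P₀ = Σ Dₜ/(1+r)ᵗ + TV_7/(1+r)^7 = 189.5277

A$189.53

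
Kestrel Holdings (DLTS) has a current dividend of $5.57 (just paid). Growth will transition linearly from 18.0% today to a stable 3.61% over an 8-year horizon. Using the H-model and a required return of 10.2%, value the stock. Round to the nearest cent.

$136.22

H-model: P₀ = D₀[(1+g_L) + H(g_S−g_L)]/(r−g_L), with H = 8/2 = 4.
P₀ = 5.57 × [(1+0.0361) + 4×(0.18−0.0361)] / (0.102−0.0361)
   = 5.57 × 1.6117 / 0.0659 = 136.2241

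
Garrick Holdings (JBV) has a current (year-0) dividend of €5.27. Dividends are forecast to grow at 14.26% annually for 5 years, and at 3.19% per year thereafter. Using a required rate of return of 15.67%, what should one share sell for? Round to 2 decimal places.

Two-stage DDM. Project D₁…D_5 at 0.1426, terminal growth 0.0319, discount at r = 0.1567.
D_1 = 6.0215
D_2 = 6.8802
D_3 = 7.8613
D_4 = 8.9823
D_5 = 10.2632
Terminal value at t=5: TV = D_6/(r−g) = 10.5906/(0.1567−0.0319) = 84.8603
P₀ = 6.0215/(1+0.1567)^1 + 6.8802/(1+0.1567)^2 + 7.8613/(1+0.1567)^3 + 8.9823/(1+0.1567)^4 + 10.2632/(1+0.1567)^5 + 84.8603/(1+0.1567)^5 = 66.3847

€66.38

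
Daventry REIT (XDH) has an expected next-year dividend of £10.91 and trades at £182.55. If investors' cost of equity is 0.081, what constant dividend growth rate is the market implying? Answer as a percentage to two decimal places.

From P₀ = D₁/(r − g), the implied growth is g = r − D₁/P₀.
g = 0.081 − 10.91/182.55 = 0.081 − 0.05976 = 0.02124

2.12%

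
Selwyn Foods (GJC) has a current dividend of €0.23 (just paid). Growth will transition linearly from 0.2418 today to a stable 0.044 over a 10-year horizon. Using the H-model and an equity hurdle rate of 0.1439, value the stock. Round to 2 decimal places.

€4.68

H-model: P₀ = D₀[(1+g_L) + H(g_S−g_L)]/(r−g_L), with H = 10/2 = 5.
P₀ = 0.23 × [(1+0.044) + 5×(0.2418−0.044)] / (0.1439−0.044)
   = 0.23 × 2.0330 / 0.0999 = 4.6806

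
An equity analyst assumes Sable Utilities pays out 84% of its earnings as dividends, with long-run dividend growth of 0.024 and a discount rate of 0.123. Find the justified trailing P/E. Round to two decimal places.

8.69

Justified trailing P/E = b(1+g)/(r−g) = 0.84×(1+0.024)/(0.123−0.024) = 8.6885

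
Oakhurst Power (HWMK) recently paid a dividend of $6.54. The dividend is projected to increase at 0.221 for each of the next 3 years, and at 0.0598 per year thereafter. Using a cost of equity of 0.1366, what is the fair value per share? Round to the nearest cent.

$134.56

Two-stage DDM. Project D₁…D_3 at 0.221, terminal growth 0.0598, discount at r = 0.1366.
D_1 = 7.9853
D_2 = 9.7501
D_3 = 11.9049
Terminal value at t=3: TV = D_4/(r−g) = 12.6168/(0.1366−0.0598) = 164.2810
P₀ = 7.9853/(1+0.1366)^1 + 9.7501/(1+0.1366)^2 + 11.9049/(1+0.1366)^3 + 164.2810/(1+0.1366)^3 = 134.5638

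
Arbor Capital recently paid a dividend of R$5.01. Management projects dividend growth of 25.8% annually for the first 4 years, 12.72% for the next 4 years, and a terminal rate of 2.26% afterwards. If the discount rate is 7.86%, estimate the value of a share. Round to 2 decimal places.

Three-stage DDM. Project D₁…D_8; terminal Gordon value at t=8 with g = 0.0226; discount at r = 0.0786.
D_1 = 6.3026
D_2 = 7.9286
D_3 = 9.9742
D_4 = 12.5476
D_5 = 14.1436
D_6 = 15.9427
D_7 = 17.9706
D_8 = 20.2565
TV_8 = 20.7143/(0.0786−0.0226) = 369.8980
P₀ = Σ Dₜ/(1+r)ᵗ + TV_8/(1+r)^8 = 273.2601

R$273.26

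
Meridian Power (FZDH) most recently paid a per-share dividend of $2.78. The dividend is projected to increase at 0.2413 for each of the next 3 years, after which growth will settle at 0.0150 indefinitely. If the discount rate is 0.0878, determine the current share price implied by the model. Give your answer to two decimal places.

Two-stage DDM. Project D₁…D_3 at 0.2413, terminal growth 0.015, discount at r = 0.0878.
D_1 = 3.4508
D_2 = 4.2835
D_3 = 5.3171
Terminal value at t=3: TV = D_4/(r−g) = 5.3969/(0.0878−0.015) = 74.1327
P₀ = 3.4508/(1+0.0878)^1 + 4.2835/(1+0.0878)^2 + 5.3171/(1+0.0878)^3 + 74.1327/(1+0.0878)^3 = 68.5150

$68.52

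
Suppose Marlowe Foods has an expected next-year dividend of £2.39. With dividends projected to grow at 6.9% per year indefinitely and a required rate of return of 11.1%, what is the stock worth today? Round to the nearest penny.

£56.90

Gordon growth model: P₀ = D₁/(r − g), with D₁ = 2.39 given directly.
P₀ = 2.3900 / (0.111 − 0.069) = 2.3900 / 0.042 = 56.9048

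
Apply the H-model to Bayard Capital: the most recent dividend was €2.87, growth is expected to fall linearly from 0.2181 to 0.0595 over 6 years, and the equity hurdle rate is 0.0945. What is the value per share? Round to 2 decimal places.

€125.89

H-model: P₀ = D₀[(1+g_L) + H(g_S−g_L)]/(r−g_L), with H = 6/2 = 3.
P₀ = 2.87 × [(1+0.0595) + 3×(0.2181−0.0595)] / (0.0945−0.0595)
   = 2.87 × 1.5353 / 0.035 = 125.8946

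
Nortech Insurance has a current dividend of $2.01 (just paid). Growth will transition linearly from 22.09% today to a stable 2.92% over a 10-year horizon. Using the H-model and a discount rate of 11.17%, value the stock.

H-model: P₀ = D₀[(1+g_L) + H(g_S−g_L)]/(r−g_L), with H = 10/2 = 5.
P₀ = 2.01 × [(1+0.0292) + 5×(0.2209−0.0292)] / (0.1117−0.0292)
   = 2.01 × 1.9877 / 0.0825 = 48.4276

$48.43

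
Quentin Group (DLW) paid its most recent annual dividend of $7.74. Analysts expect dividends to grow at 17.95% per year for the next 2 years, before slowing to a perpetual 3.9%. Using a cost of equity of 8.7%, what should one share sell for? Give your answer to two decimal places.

Two-stage DDM. Project D₁…D_2 at 0.1795, terminal growth 0.039, discount at r = 0.087.
D_1 = 9.1293
D_2 = 10.7680
Terminal value at t=2: TV = D_3/(r−g) = 11.1880/(0.087−0.039) = 233.0833
P₀ = 9.1293/(1+0.087)^1 + 10.7680/(1+0.087)^2 + 233.0833/(1+0.087)^2 = 214.7779

$214.78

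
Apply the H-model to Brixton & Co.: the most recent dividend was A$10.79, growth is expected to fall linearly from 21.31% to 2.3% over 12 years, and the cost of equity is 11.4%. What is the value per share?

H-model: P₀ = D₀[(1+g_L) + H(g_S−g_L)]/(r−g_L), with H = 12/2 = 6.
P₀ = 10.79 × [(1+0.023) + 6×(0.2131−0.023)] / (0.114−0.023)
   = 10.79 × 2.1636 / 0.091 = 256.5411

A$256.54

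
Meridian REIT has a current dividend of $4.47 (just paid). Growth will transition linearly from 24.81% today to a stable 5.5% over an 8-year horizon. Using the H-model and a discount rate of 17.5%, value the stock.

$68.07

H-model: P₀ = D₀[(1+g_L) + H(g_S−g_L)]/(r−g_L), with H = 8/2 = 4.
P₀ = 4.47 × [(1+0.055) + 4×(0.2481−0.055)] / (0.175−0.055)
   = 4.47 × 1.8274 / 0.12 = 68.0706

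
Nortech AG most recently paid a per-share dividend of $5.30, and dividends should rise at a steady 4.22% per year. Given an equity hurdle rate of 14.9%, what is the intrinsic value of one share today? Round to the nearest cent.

$51.72

Gordon growth model: P₀ = D₁/(r − g). D₁ = 5.30 × (1 + 0.0422) = 5.5237.
P₀ = 5.5237 / (0.149 − 0.0422) = 5.5237 / 0.1068 = 51.7197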